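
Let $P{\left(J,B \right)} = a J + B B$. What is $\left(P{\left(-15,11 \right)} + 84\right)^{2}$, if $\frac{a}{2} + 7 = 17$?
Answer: $9025$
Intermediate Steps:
$a = 20$ ($a = -14 + 2 \cdot 17 = -14 + 34 = 20$)
$P{\left(J,B \right)} = B^{2} + 20 J$ ($P{\left(J,B \right)} = 20 J + B B = 20 J + B^{2} = B^{2} + 20 J$)
$\left(P{\left(-15,11 \right)} + 84\right)^{2} = \left(\left(11^{2} + 20 \left(-15\right)\right) + 84\right)^{2} = \left(\left(121 - 300\right) + 84\right)^{2} = \left(-179 + 84\right)^{2} = \left(-95\right)^{2} = 9025$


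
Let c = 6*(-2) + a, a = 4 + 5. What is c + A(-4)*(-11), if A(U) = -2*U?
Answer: -91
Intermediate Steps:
a = 9
c = -3 (c = 6*(-2) + 9 = -12 + 9 = -3)
c + A(-4)*(-11) = -3 - 2*(-4)*(-11) = -3 + 8*(-11) = -3 - 88 = -91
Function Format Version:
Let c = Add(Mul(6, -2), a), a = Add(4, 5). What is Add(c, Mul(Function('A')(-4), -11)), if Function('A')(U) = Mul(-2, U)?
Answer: -91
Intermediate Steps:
a = 9
c = -3 (c = Add(Mul(6, -2), 9) = Add(-12, 9) = -3)
Add(c, Mul(Function('A')(-4), -11)) = Add(-3, Mul(Mul(-2, -4), -11)) = Add(-3, Mul(8, -11)) = Add(-3, -88) = -91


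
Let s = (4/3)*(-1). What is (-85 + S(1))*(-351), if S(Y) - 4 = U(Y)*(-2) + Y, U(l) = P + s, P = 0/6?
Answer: 27144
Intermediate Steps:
P = 0 (P = 0*(⅙) = 0)
s = -4/3 (s = (4*(⅓))*(-1) = (4/3)*(-1) = -4/3 ≈ -1.3333)
U(l) = -4/3 (U(l) = 0 - 4/3 = -4/3)
S(Y) = 20/3 + Y (S(Y) = 4 + (-4/3*(-2) + Y) = 4 + (8/3 + Y) = 20/3 + Y)
(-85 + S(1))*(-351) = (-85 + (20/3 + 1))*(-351) = (-85 + 23/3)*(-351) = -232/3*(-351) = 27144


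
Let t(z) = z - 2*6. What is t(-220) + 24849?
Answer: 24617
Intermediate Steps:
t(z) = -12 + z (t(z) = z - 12 = -12 + z)
t(-220) + 24849 = (-12 - 220) + 24849 = -232 + 24849 = 24617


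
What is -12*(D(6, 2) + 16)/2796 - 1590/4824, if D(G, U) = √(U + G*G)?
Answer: -74609/187332 - √38/233 ≈ -0.42473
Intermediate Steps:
D(G, U) = √(U + G²)
-12*(D(6, 2) + 16)/2796 - 1590/4824 = -12*(√(2 + 6²) + 16)/2796 - 1590/4824 = -12*(√(2 + 36) + 16)*(1/2796) - 1590*1/4824 = -12*(√38 + 16)*(1/2796) - 265/804 = -12*(16 + √38)*(1/2796) - 265/804 = (-192 - 12*√38)*(1/2796) - 265/804 = (-16/233 - √38/233) - 265/804 = -74609/187332 - √38/233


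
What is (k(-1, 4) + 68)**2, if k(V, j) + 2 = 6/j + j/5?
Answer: 466489/100 ≈ 4664.9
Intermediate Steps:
k(V, j) = -2 + 6/j + j/5 (k(V, j) = -2 + (6/j + j/5) = -2 + 6/j + j/5)
(k(-1, 4) + 68)**2 = ((-2 + 6/4 + (1/5)*4) + 68)**2 = ((-2 + 6*(1/4) + 4/5) + 68)**2 = ((-2 + 3/2 + 4/5) + 68)**2 = (3/10 + 68)**2 = (683/10)**2 = 466489/100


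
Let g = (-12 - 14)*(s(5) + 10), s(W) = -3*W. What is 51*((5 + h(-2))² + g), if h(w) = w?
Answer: 7089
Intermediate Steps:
g = 130 (g = (-12 - 14)*(-3*5 + 10) = -26*(-15 + 10) = -26*(-5) = 130)
51*((5 + h(-2))² + g) = 51*((5 - 2)² + 130) = 51*(3² + 130) = 51*(9 + 130) = 51*139 = 7089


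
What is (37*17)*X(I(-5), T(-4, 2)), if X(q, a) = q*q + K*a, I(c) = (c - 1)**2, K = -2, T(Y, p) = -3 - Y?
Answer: 813926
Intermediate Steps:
I(c) = (-1 + c)**2
X(q, a) = q**2 - 2*a (X(q, a) = q*q - 2*a = q**2 - 2*a)
(37*17)*X(I(-5), T(-4, 2)) = (37*17)*(((-1 - 5)**2)**2 - 2*(-3 - 1*(-4))) = 629*(((-6)**2)**2 - 2*(-3 + 4)) = 629*(36**2 - 2*1) = 629*(1296 - 2) = 629*1294 = 813926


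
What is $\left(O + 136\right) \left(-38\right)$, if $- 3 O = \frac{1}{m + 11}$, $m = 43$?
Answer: $- \frac{418589}{81} \approx -5167.8$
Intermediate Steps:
$O = - \frac{1}{162}$ ($O = - \frac{1}{3 \left(43 + 11\right)} = - \frac{1}{3 \cdot 54} = \left(- \frac{1}{3}\right) \frac{1}{54} = - \frac{1}{162} \approx -0.0061728$)
$\left(O + 136\right) \left(-38\right) = \left(- \frac{1}{162} + 136\right) \left(-38\right) = \frac{22031}{162} \left(-38\right) = - \frac{418589}{81}$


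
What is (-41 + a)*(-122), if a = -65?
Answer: 12932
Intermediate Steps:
(-41 + a)*(-122) = (-41 - 65)*(-122) = -106*(-122) = 12932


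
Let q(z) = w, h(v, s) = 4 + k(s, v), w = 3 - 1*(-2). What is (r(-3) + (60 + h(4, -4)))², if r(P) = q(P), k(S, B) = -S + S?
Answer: 4761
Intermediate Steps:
w = 5 (w = 3 + 2 = 5)
k(S, B) = 0
h(v, s) = 4 (h(v, s) = 4 + 0 = 4)
q(z) = 5
r(P) = 5
(r(-3) + (60 + h(4, -4)))² = (5 + (60 + 4))² = (5 + 64)² = 69² = 4761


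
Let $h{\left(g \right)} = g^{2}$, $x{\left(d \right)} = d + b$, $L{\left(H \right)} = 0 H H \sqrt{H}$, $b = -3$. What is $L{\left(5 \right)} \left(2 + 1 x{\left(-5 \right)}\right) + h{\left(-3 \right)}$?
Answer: $9$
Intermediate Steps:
$L{\left(H \right)} = 0$ ($L{\left(H \right)} = 0 H \sqrt{H} = 0 \sqrt{H} = 0$)
$x{\left(d \right)} = -3 + d$ ($x{\left(d \right)} = d - 3 = -3 + d$)
$L{\left(5 \right)} \left(2 + 1 x{\left(-5 \right)}\right) + h{\left(-3 \right)} = 0 \left(2 + 1 \left(-3 - 5\right)\right) + \left(-3\right)^{2} = 0 \left(2 + 1 \left(-8\right)\right) + 9 = 0 \left(2 - 8\right) + 9 = 0 \left(-6\right) + 9 = 0 + 9 = 9$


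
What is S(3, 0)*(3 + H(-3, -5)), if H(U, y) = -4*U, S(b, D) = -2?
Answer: -30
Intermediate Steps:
S(3, 0)*(3 + H(-3, -5)) = -2*(3 - 4*(-3)) = -2*(3 + 12) = -2*15 = -30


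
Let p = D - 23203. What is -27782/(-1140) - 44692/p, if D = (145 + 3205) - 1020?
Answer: 315421283/11897610 ≈ 26.511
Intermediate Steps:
D = 2330 (D = 3350 - 1020 = 2330)
p = -20873 (p = 2330 - 23203 = -20873)
-27782/(-1140) - 44692/p = -27782/(-1140) - 44692/(-20873) = -27782*(-1/1140) - 44692*(-1/20873) = 13891/570 + 44692/20873 = 315421283/11897610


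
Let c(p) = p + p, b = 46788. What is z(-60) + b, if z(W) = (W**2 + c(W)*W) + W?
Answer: 57528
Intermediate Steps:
c(p) = 2*p
z(W) = W + 3*W**2 (z(W) = (W**2 + (2*W)*W) + W = (W**2 + 2*W**2) + W = 3*W**2 + W = W + 3*W**2)
z(-60) + b = -60*(1 + 3*(-60)) + 46788 = -60*(1 - 180) + 46788 = -60*(-179) + 46788 = 10740 + 46788 = 57528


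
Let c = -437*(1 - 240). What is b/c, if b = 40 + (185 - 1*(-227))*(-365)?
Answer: -150340/104443 ≈ -1.4394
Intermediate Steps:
b = -150340 (b = 40 + (185 + 227)*(-365) = 40 + 412*(-365) = 40 - 150380 = -150340)
c = 104443 (c = -437*(-239) = 104443)
b/c = -150340/104443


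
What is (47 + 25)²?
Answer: 5184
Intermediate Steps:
(47 + 25)² = 72² = 5184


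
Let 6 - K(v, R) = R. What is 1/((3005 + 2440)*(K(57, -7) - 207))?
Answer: -1/1056330 ≈ -9.4667e-7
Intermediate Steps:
K(v, R) = 6 - R
1/((3005 + 2440)*(K(57, -7) - 207)) = 1/((3005 + 2440)*((6 - 1*(-7)) - 207)) = 1/(5445*((6 + 7) - 207)) = 1/(5445*(13 - 207)) = 1/(5445*(-194)) = 1/(-1056330) = -1/1056330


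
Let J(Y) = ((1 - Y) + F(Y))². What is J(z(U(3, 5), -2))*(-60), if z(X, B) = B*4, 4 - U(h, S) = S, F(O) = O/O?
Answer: -6000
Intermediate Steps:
F(O) = 1
U(h, S) = 4 - S
z(X, B) = 4*B
J(Y) = (2 - Y)² (J(Y) = ((1 - Y) + 1)² = (2 - Y)²)
J(z(U(3, 5), -2))*(-60) = (2 - 4*(-2))²*(-60) = (2 - 1*(-8))²*(-60) = (2 + 8)²*(-60) = 10²*(-60) = 100*(-60) = -6000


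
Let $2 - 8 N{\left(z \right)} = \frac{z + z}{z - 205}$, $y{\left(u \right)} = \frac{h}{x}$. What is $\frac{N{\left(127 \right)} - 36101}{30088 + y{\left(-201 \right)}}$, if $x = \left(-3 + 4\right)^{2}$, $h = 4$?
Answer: $- \frac{11263307}{9388704} \approx -1.1997$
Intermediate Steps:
$x = 1$ ($x = 1^{2} = 1$)
$y{\left(u \right)} = 4$ ($y{\left(u \right)} = \frac{4}{1} = 4 \cdot 1 = 4$)
$N{\left(z \right)} = \frac{1}{4} - \frac{z}{4 \left(-205 + z\right)}$ ($N{\left(z \right)} = \frac{1}{4} - \frac{\left(z + z\right) \frac{1}{z - 205}}{8} = \frac{1}{4} - \frac{2 z \frac{1}{-205 + z}}{8} = \frac{1}{4} - \frac{z}{4 \left(-205 + z\right)}$)
$\frac{N{\left(127 \right)} - 36101}{30088 + y{\left(-201 \right)}} = \frac{- \frac{205}{-820 + 4 \cdot 127} - 36101}{30088 + 4} = \frac{- \frac{205}{-820 + 508} - 36101}{30092} = \left(- \frac{205}{-312} - 36101\right) \frac{1}{30092} = \left(\left(-205\right) \left(- \frac{1}{312}\right) - 36101\right) \frac{1}{30092} = \left(\frac{205}{312} - 36101\right) \frac{1}{30092} = \left(- \frac{11263307}{312}\right) \frac{1}{30092} = - \frac{11263307}{9388704}$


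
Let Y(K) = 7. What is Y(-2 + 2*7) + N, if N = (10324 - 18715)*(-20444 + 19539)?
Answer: 7593862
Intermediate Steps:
N = 7593855 (N = -8391*(-905) = 7593855)
Y(-2 + 2*7) + N = 7 + 7593855 = 7593862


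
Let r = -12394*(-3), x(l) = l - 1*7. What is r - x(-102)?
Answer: 37291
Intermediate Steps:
x(l) = -7 + l (x(l) = l - 7 = -7 + l)
r = 37182
r - x(-102) = 37182 - (-7 - 102) = 37182 - 1*(-109) = 37182 + 109 = 37291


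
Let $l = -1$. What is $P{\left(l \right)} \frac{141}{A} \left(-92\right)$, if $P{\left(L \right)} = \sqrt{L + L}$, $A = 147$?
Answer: $- \frac{4324 i \sqrt{2}}{49} \approx - 124.8 i$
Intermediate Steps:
$P{\left(L \right)} = \sqrt{2} \sqrt{L}$ ($P{\left(L \right)} = \sqrt{2 L} = \sqrt{2} \sqrt{L}$)
$P{\left(l \right)} \frac{141}{A} \left(-92\right) = \sqrt{2} \sqrt{-1} \cdot \frac{141}{147} \left(-92\right) = \sqrt{2} i 141 \cdot \frac{1}{147} \left(-92\right) = i \sqrt{2} \cdot \frac{47}{49} \left(-92\right) = \frac{47 i \sqrt{2}}{49} \left(-92\right) = - \frac{4324 i \sqrt{2}}{49}$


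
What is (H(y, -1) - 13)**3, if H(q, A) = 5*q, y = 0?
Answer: -2197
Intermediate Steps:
(H(y, -1) - 13)**3 = (5*0 - 13)**3 = (0 - 13)**3 = (-13)**3 = -2197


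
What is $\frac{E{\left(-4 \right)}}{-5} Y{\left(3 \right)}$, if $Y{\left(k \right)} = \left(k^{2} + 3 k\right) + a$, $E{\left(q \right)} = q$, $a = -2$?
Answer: $\frac{64}{5} \approx 12.8$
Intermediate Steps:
$Y{\left(k \right)} = -2 + k^{2} + 3 k$ ($Y{\left(k \right)} = \left(k^{2} + 3 k\right) - 2 = -2 + k^{2} + 3 k$)
$\frac{E{\left(-4 \right)}}{-5} Y{\left(3 \right)} = \frac{1}{-5} \left(-4\right) \left(-2 + 3^{2} + 3 \cdot 3\right) = \left(- \frac{1}{5}\right) \left(-4\right) \left(-2 + 9 + 9\right) = \frac{4}{5} \cdot 16 = \frac{64}{5}$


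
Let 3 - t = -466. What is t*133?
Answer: 62377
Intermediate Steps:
t = 469 (t = 3 - 1*(-466) = 3 + 466 = 469)
t*133 = 469*133 = 62377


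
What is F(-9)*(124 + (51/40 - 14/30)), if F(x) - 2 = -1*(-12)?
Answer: 104839/60 ≈ 1747.3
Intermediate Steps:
F(x) = 14 (F(x) = 2 - 1*(-12) = 2 + 12 = 14)
F(-9)*(124 + (51/40 - 14/30)) = 14*(124 + (51/40 - 14/30)) = 14*(124 + (51*(1/40) - 14*1/30)) = 14*(124 + (51/40 - 7/15)) = 14*(124 + 97/120) = 14*(14977/120) = 104839/60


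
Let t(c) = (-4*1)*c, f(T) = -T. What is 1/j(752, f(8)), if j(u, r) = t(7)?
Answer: -1/28 ≈ -0.035714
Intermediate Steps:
t(c) = -4*c
j(u, r) = -28 (j(u, r) = -4*7 = -28)
1/j(752, f(8)) = 1/(-28) = -1/28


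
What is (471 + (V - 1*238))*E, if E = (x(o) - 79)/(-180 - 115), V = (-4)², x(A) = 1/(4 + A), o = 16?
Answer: 393171/5900 ≈ 66.639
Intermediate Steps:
V = 16
E = 1579/5900 (E = (1/(4 + 16) - 79)/(-180 - 115) = (1/20 - 79)/(-295) = (1/20 - 79)*(-1/295) = -1579/20*(-1/295) = 1579/5900 ≈ 0.26763)
(471 + (V - 1*238))*E = (471 + (16 - 1*238))*(1579/5900) = (471 + (16 - 238))*(1579/5900) = (471 - 222)*(1579/5900) = 249*(1579/5900) = 393171/5900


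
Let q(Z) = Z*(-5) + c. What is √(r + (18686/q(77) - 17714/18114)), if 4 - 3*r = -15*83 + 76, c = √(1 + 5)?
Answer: √(10784590579536 - 31993218510*√6)/(9057*√(385 - √6)) ≈ 18.471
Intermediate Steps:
c = √6 ≈ 2.4495
r = 391 (r = 4/3 - (-15*83 + 76)/3 = 4/3 - (-1245 + 76)/3 = 4/3 - ⅓*(-1169) = 4/3 + 1169/3 = 391)
q(Z) = √6 - 5*Z (q(Z) = Z*(-5) + √6 = -5*Z + √6 = √6 - 5*Z)
√(r + (18686/q(77) - 17714/18114)) = √(391 + (18686/(√6 - 5*77) - 17714/18114)) = √(391 + (18686/(√6 - 385) - 17714*1/18114)) = √(391 + (18686/(-385 + √6) - 8857/9057)) = √(391 + (-8857/9057 + 18686/(-385 + √6))) = √(3532430/9057 + 18686/(-385 + √6))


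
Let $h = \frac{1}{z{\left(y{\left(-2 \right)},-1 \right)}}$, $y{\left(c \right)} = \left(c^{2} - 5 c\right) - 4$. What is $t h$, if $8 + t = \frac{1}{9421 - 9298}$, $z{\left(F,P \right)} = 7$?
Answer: $- \frac{983}{861} \approx -1.1417$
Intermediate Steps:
$y{\left(c \right)} = -4 + c^{2} - 5 c$
$t = - \frac{983}{123}$ ($t = -8 + \frac{1}{9421 - 9298} = -8 + \frac{1}{123} = - \frac{983}{123} \approx -7.9919$)
$h = \frac{1}{7} \approx 0.14286$
$t h = \left(- \frac{983}{123}\right) \frac{1}{7} = - \frac{983}{861}$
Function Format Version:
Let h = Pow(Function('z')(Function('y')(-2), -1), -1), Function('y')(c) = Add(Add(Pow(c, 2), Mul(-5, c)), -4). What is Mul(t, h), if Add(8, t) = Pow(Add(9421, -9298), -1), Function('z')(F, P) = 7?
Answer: Rational(-983, 861) ≈ -1.1417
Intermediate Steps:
Function('y')(c) = Add(-4, Pow(c, 2), Mul(-5, c))
t = Rational(-983, 123) (t = Add(-8, Pow(Add(9421, -9298), -1)) = Add(-8, Pow(123, -1)) = Add(-8, Rational(1, 123)) = Rational(-983, 123) ≈ -7.9919)
h = Rational(1, 7) (h = Pow(7, -1) = Rational(1, 7) ≈ 0.14286)
Mul(t, h) = Mul(Rational(-983, 123), Rational(1, 7)) = Rational(-983, 861)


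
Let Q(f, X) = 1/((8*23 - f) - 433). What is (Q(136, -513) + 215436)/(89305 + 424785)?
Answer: 82942859/197924650 ≈ 0.41906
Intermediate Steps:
Q(f, X) = 1/(-249 - f) (Q(f, X) = 1/((184 - f) - 433) = 1/(-249 - f))
(Q(136, -513) + 215436)/(89305 + 424785) = (-1/(249 + 136) + 215436)/(89305 + 424785) = (-1/385 + 215436)/514090 = (-1*1/385 + 215436)*(1/514090) = (-1/385 + 215436)*(1/514090) = (82942859/385)*(1/514090) = 82942859/197924650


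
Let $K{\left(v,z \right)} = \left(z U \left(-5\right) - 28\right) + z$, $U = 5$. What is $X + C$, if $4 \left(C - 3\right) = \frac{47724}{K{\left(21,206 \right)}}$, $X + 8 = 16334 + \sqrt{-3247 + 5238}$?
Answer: $\frac{81175857}{4972} + \sqrt{1991} \approx 16371.0$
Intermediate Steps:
$K{\left(v,z \right)} = -28 - 24 z$ ($K{\left(v,z \right)} = \left(z 5 \left(-5\right) - 28\right) + z = \left(5 z \left(-5\right) - 28\right) + z = \left(- 25 z - 28\right) + z = \left(-28 - 25 z\right) + z = -28 - 24 z$)
$X = 16326 + \sqrt{1991}$ ($X = -8 + \left(16334 + \sqrt{-3247 + 5238}\right) = -8 + \left(16334 + \sqrt{1991}\right) = 16326 + \sqrt{1991} \approx 16371.0$)
$C = \frac{2985}{4972}$ ($C = 3 + \frac{47724 \frac{1}{-28 - 4944}}{4} = 3 + \frac{47724 \frac{1}{-4972}}{4} = 3 + \frac{47724 \left(- \frac{1}{4972}\right)}{4} = 3 + \frac{1}{4} \left(- \frac{11931}{1243}\right) = 3 - \frac{11931}{4972} = \frac{2985}{4972} \approx 0.60036$)
$X + C = \left(16326 + \sqrt{1991}\right) + \frac{2985}{4972} = \frac{81175857}{4972} + \sqrt{1991}$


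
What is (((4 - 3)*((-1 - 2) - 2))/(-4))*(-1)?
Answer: -5/4 ≈ -1.2500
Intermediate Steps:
(((4 - 3)*((-1 - 2) - 2))/(-4))*(-1) = ((1*(-3 - 2))*(-¼))*(-1) = ((1*(-5))*(-¼))*(-1) = -5*(-¼)*(-1) = (5/4)*(-1) = -5/4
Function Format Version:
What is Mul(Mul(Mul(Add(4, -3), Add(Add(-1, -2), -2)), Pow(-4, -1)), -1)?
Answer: Rational(-5, 4) ≈ -1.2500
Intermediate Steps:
Mul(Mul(Mul(Add(4, -3), Add(Add(-1, -2), -2)), Pow(-4, -1)), -1) = Mul(Mul(Mul(1, Add(-3, -2)), Rational(-1, 4)), -1) = Mul(Mul(Mul(1, -5), Rational(-1, 4)), -1) = Mul(Mul(-5, Rational(-1, 4)), -1) = Mul(Rational(5, 4), -1) = Rational(-5, 4)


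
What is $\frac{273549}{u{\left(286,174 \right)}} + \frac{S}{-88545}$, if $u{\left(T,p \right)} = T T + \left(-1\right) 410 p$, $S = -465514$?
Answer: $\frac{29088810589}{925826520} \approx 31.419$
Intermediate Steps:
$u{\left(T,p \right)} = T^{2} - 410 p$
$\frac{273549}{u{\left(286,174 \right)}} + \frac{S}{-88545} = \frac{273549}{286^{2} - 71340} - \frac{465514}{-88545} = \frac{273549}{81796 - 71340} - - \frac{465514}{88545} = \frac{273549}{10456} + \frac{465514}{88545} = \frac{29088810589}{925826520}$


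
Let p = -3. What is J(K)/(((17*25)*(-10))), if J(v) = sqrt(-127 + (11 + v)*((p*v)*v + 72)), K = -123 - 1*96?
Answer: -sqrt(29912561)/4250 ≈ -1.2869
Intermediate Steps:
K = -219 (K = -123 - 96 = -219)
J(v) = sqrt(-127 + (11 + v)*(72 - 3*v**2)) (J(v) = sqrt(-127 + (11 + v)*((-3*v)*v + 72)) = sqrt(-127 + (11 + v)*(-3*v**2 + 72)) = sqrt(-127 + (11 + v)*(72 - 3*v**2)))
J(K)/(((17*25)*(-10))) = sqrt(665 - 33*(-219)**2 - 3*(-219)**3 + 72*(-219))/(((17*25)*(-10))) = sqrt(665 - 33*47961 - 3*(-10503459) - 15768)/((425*(-10))) = sqrt(665 - 1582713 + 31510377 - 15768)/(-4250) = sqrt(29912561)*(-1/4250) = -sqrt(29912561)/4250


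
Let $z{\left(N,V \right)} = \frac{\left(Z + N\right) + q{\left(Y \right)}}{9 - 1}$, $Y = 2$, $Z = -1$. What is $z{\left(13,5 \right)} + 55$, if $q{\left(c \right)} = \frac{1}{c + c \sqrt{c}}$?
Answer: $\frac{903}{16} + \frac{\sqrt{2}}{16} \approx 56.526$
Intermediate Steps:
$q{\left(c \right)} = \frac{1}{c + c^{\frac{3}{2}}}$
$z{\left(N,V \right)} = - \frac{1}{8} + \frac{N}{8} + \frac{1}{8 \left(2 + 2 \sqrt{2}\right)}$ ($z{\left(N,V \right)} = \frac{\left(-1 + N\right) + \frac{1}{2 + 2^{\frac{3}{2}}}}{9 - 1} = \frac{\left(-1 + N\right) + \frac{1}{2 + 2 \sqrt{2}}}{8} = \left(-1 + N + \frac{1}{2 + 2 \sqrt{2}}\right) \frac{1}{8} = - \frac{1}{8} + \frac{N}{8} + \frac{1}{8 \left(2 + 2 \sqrt{2}\right)}$)
$z{\left(13,5 \right)} + 55 = \left(- \frac{3}{16} + \frac{1}{8} \cdot 13 + \frac{\sqrt{2}}{16}\right) + 55 = \left(- \frac{3}{16} + \frac{13}{8} + \frac{\sqrt{2}}{16}\right) + 55 = \left(\frac{23}{16} + \frac{\sqrt{2}}{16}\right) + 55 = \frac{903}{16} + \frac{\sqrt{2}}{16}$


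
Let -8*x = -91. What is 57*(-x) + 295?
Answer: -2827/8 ≈ -353.38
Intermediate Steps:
x = 91/8 (x = -1/8*(-91) = 91/8 ≈ 11.375)
57*(-x) + 295 = 57*(-1*91/8) + 295 = 57*(-91/8) + 295 = -5187/8 + 295 = -2827/8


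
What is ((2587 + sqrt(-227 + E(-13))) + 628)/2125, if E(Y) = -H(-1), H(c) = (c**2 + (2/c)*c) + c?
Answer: 643/425 + I*sqrt(229)/2125 ≈ 1.5129 + 0.0071213*I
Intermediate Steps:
H(c) = 2 + c + c**2 (H(c) = (c**2 + 2) + c = (2 + c**2) + c = 2 + c + c**2)
E(Y) = -2 (E(Y) = -(2 - 1 + (-1)**2) = -(2 - 1 + 1) = -1*2 = -2)
((2587 + sqrt(-227 + E(-13))) + 628)/2125 = ((2587 + sqrt(-227 - 2)) + 628)/2125 = ((2587 + sqrt(-229)) + 628)*(1/2125) = ((2587 + I*sqrt(229)) + 628)*(1/2125) = (3215 + I*sqrt(229))*(1/2125) = 643/425 + I*sqrt(229)/2125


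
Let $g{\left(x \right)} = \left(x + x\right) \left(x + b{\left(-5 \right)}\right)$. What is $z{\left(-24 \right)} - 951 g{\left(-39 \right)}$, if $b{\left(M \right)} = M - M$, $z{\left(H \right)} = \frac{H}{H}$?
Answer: $-2892941$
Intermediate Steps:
$z{\left(H \right)} = 1$
$b{\left(M \right)} = 0$
$g{\left(x \right)} = 2 x^{2}$ ($g{\left(x \right)} = \left(x + x\right) \left(x + 0\right) = 2 x x = 2 x^{2}$)
$z{\left(-24 \right)} - 951 g{\left(-39 \right)} = 1 - 951 \cdot 2 \left(-39\right)^{2} = 1 - 951 \cdot 2 \cdot 1521 = 1 - 2892942 = -2892941$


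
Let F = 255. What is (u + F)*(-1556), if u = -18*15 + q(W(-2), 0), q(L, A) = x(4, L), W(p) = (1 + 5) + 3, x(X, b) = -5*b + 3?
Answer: 88692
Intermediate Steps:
x(X, b) = 3 - 5*b
W(p) = 9 (W(p) = 6 + 3 = 9)
q(L, A) = 3 - 5*L
u = -312 (u = -18*15 + (3 - 5*9) = -270 + (3 - 45) = -270 - 42 = -312)
(u + F)*(-1556) = (-312 + 255)*(-1556) = -57*(-1556) = 88692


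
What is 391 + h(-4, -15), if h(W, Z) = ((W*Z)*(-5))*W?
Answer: 1591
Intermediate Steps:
h(W, Z) = -5*Z*W² (h(W, Z) = (-5*W*Z)*W = -5*Z*W²)
391 + h(-4, -15) = 391 - 5*(-15)*(-4)² = 391 - 5*(-15)*16 = 391 + 1200 = 1591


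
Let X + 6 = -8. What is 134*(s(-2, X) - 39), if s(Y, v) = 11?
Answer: -3752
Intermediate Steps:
X = -14 (X = -6 - 8 = -14)
134*(s(-2, X) - 39) = 134*(11 - 39) = 134*(-28) = -3752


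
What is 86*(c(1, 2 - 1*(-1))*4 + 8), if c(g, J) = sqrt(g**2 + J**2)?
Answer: 688 + 344*sqrt(10) ≈ 1775.8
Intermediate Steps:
c(g, J) = sqrt(J**2 + g**2)
86*(c(1, 2 - 1*(-1))*4 + 8) = 86*(sqrt((2 - 1*(-1))**2 + 1**2)*4 + 8) = 86*(sqrt((2 + 1)**2 + 1)*4 + 8) = 86*(sqrt(3**2 + 1)*4 + 8) = 86*(sqrt(9 + 1)*4 + 8) = 86*(sqrt(10)*4 + 8) = 86*(4*sqrt(10) + 8) = 86*(8 + 4*sqrt(10)) = 688 + 344*sqrt(10)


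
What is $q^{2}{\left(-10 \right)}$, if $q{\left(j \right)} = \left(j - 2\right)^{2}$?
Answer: $20736$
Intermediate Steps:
$q{\left(j \right)} = \left(-2 + j\right)^{2}$
$q^{2}{\left(-10 \right)} = \left(\left(-2 - 10\right)^{2}\right)^{2} = \left(\left(-12\right)^{2}\right)^{2} = 144^{2} = 20736$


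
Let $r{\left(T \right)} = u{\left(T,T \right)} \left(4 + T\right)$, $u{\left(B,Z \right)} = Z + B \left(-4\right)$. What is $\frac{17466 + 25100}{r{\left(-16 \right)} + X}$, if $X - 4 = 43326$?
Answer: $\frac{21283}{21377} \approx 0.9956$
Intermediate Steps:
$X = 43330$ ($X = 4 + 43326 = 43330$)
$u{\left(B,Z \right)} = Z - 4 B$
$r{\left(T \right)} = - 3 T \left(4 + T\right)$ ($r{\left(T \right)} = \left(T - 4 T\right) \left(4 + T\right) = - 3 T \left(4 + T\right)$)
$\frac{17466 + 25100}{r{\left(-16 \right)} + X} = \frac{17466 + 25100}{\left(-3\right) \left(-16\right) \left(4 - 16\right) + 43330} = \frac{42566}{\left(-3\right) \left(-16\right) \left(-12\right) + 43330} = \frac{42566}{-576 + 43330} = \frac{42566}{42754} = 42566 \cdot \frac{1}{42754} = \frac{21283}{21377}$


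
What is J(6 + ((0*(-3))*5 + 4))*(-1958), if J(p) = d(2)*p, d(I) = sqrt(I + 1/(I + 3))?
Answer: -3916*sqrt(55) ≈ -29042.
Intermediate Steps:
d(I) = sqrt(I + 1/(3 + I))
J(p) = p*sqrt(55)/5 (J(p) = sqrt((1 + 2*(3 + 2))/(3 + 2))*p = sqrt((1 + 2*5)/5)*p = sqrt((1 + 10)/5)*p = sqrt((1/5)*11)*p = sqrt(11/5)*p = (sqrt(55)/5)*p = p*sqrt(55)/5)
J(6 + ((0*(-3))*5 + 4))*(-1958) = ((6 + ((0*(-3))*5 + 4))*sqrt(55)/5)*(-1958) = ((6 + (0*5 + 4))*sqrt(55)/5)*(-1958) = ((6 + (0 + 4))*sqrt(55)/5)*(-1958) = ((6 + 4)*sqrt(55)/5)*(-1958) = ((1/5)*10*sqrt(55))*(-1958) = (2*sqrt(55))*(-1958) = -3916*sqrt(55)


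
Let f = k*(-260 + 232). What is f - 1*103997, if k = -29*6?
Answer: -99125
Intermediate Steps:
k = -174
f = 4872 (f = -174*(-260 + 232) = -174*(-28) = 4872)
f - 1*103997 = 4872 - 1*103997 = 4872 - 103997 = -99125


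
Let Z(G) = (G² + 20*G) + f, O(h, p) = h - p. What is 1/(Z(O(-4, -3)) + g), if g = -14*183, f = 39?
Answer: -1/2542 ≈ -0.00039339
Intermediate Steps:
g = -2562
Z(G) = 39 + G² + 20*G (Z(G) = (G² + 20*G) + 39 = 39 + G² + 20*G)
1/(Z(O(-4, -3)) + g) = 1/((39 + (-4 - 1*(-3))² + 20*(-4 - 1*(-3))) - 2562) = 1/((39 + (-4 + 3)² + 20*(-4 + 3)) - 2562) = 1/((39 + (-1)² + 20*(-1)) - 2562) = 1/((39 + 1 - 20) - 2562) = 1/(20 - 2562) = 1/(-2542) = -1/2542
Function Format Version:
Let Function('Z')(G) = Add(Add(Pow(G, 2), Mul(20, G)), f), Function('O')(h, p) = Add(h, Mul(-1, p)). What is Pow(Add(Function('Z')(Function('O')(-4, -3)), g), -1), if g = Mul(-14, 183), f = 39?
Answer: Rational(-1, 2542) ≈ -0.00039339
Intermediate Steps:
g = -2562
Function('Z')(G) = Add(39, Pow(G, 2), Mul(20, G)) (Function('Z')(G) = Add(Add(Pow(G, 2), Mul(20, G)), 39) = Add(39, Pow(G, 2), Mul(20, G)))
Pow(Add(Function('Z')(Function('O')(-4, -3)), g), -1) = Pow(Add(Add(39, Pow(Add(-4, Mul(-1, -3)), 2), Mul(20, Add(-4, Mul(-1, -3)))), -2562), -1) = Pow(Add(Add(39, Pow(Add(-4, 3), 2), Mul(20, Add(-4, 3))), -2562), -1) = Pow(Add(Add(39, Pow(-1, 2), Mul(20, -1)), -2562), -1) = Pow(Add(Add(39, 1, -20), -2562), -1) = Pow(Add(20, -2562), -1) = Pow(-2542, -1) = Rational(-1, 2542)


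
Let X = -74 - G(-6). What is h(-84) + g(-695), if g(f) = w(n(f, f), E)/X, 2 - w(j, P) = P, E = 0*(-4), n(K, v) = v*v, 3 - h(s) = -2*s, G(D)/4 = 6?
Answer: -8086/49 ≈ -165.02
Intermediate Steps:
G(D) = 24 (G(D) = 4*6 = 24)
h(s) = 3 + 2*s (h(s) = 3 - (-2)*s = 3 + 2*s)
n(K, v) = v²
E = 0
X = -98 (X = -74 - 1*24 = -74 - 24 = -98)
w(j, P) = 2 - P
g(f) = -1/49 (g(f) = (2 - 1*0)/(-98) = (2 + 0)*(-1/98) = 2*(-1/98) = -1/49)
h(-84) + g(-695) = (3 + 2*(-84)) - 1/49 = (3 - 168) - 1/49 = -165 - 1/49 = -8086/49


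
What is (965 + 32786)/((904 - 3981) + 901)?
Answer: -33751/2176 ≈ -15.511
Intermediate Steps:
(965 + 32786)/((904 - 3981) + 901) = 33751/(-3077 + 901) = 33751/(-2176) = 33751*(-1/2176) = -33751/2176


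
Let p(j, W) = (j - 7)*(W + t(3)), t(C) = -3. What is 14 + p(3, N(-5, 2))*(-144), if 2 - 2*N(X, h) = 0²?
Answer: -1138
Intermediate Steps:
N(X, h) = 1 (N(X, h) = 1 - ½*0² = 1 - ½*0 = 1 + 0 = 1)
p(j, W) = (-7 + j)*(-3 + W) (p(j, W) = (j - 7)*(W - 3) = (-7 + j)*(-3 + W))
14 + p(3, N(-5, 2))*(-144) = 14 + (21 - 7*1 - 3*3 + 1*3)*(-144) = 14 + (21 - 7 - 9 + 3)*(-144) = 14 + 8*(-144) = 14 - 1152 = -1138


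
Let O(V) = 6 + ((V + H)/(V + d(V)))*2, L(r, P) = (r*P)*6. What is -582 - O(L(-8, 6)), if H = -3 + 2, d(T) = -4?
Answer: -86137/146 ≈ -589.98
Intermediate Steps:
H = -1
L(r, P) = 6*P*r (L(r, P) = (P*r)*6 = 6*P*r)
O(V) = 6 + 2*(-1 + V)/(-4 + V) (O(V) = 6 + ((V - 1)/(V - 4))*2 = 6 + ((-1 + V)/(-4 + V))*2 = 6 + 2*(-1 + V)/(-4 + V))
-582 - O(L(-8, 6)) = -582 - 2*(-13 + 4*(6*6*(-8)))/(-4 + 6*6*(-8)) = -582 - 2*(-13 + 4*(-288))/(-4 - 288) = -582 - 2*(-13 - 1152)/(-292) = -582 - 2*(-1)*(-1165)/292 = -582 - 1*1165/146 = -582 - 1165/146 = -86137/146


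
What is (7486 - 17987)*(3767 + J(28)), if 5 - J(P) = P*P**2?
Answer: 190908180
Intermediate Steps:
J(P) = 5 - P**3 (J(P) = 5 - P*P**2 = 5 - P**3)
(7486 - 17987)*(3767 + J(28)) = (7486 - 17987)*(3767 + (5 - 1*28**3)) = -10501*(3767 + (5 - 1*21952)) = -10501*(3767 + (5 - 21952)) = -10501*(3767 - 21947) = -10501*(-18180) = 190908180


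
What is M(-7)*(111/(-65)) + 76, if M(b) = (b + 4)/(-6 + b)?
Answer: 63887/845 ≈ 75.606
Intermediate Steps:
M(b) = (4 + b)/(-6 + b)
M(-7)*(111/(-65)) + 76 = ((4 - 7)/(-6 - 7))*(111/(-65)) + 76 = (-3/(-13))*(111*(-1/65)) + 76 = -1/13*(-3)*(-111/65) + 76 = (3/13)*(-111/65) + 76 = -333/845 + 76 = 63887/845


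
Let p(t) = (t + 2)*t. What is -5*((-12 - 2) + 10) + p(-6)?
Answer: 44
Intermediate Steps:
p(t) = t*(2 + t) (p(t) = (2 + t)*t = t*(2 + t))
-5*((-12 - 2) + 10) + p(-6) = -5*((-12 - 2) + 10) - 6*(2 - 6) = -5*(-14 + 10) - 6*(-4) = -5*(-4) + 24 = 20 + 24 = 44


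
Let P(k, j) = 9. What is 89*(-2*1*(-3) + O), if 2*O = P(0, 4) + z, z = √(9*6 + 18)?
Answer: 1869/2 + 267*√2 ≈ 1312.1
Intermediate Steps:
z = 6*√2 (z = √(54 + 18) = √72 = 6*√2 ≈ 8.4853)
O = 9/2 + 3*√2 (O = (9 + 6*√2)/2 = 9/2 + 3*√2 ≈ 8.7426)
89*(-2*1*(-3) + O) = 89*(-2*1*(-3) + (9/2 + 3*√2)) = 89*(-2*(-3) + (9/2 + 3*√2)) = 89*(6 + (9/2 + 3*√2)) = 89*(21/2 + 3*√2) = 1869/2 + 267*√2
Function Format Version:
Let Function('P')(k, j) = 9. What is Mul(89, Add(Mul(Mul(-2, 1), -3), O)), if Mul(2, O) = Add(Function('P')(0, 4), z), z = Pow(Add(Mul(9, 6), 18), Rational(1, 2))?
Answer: Add(Rational(1869, 2), Mul(267, Pow(2, Rational(1, 2)))) ≈ 1312.1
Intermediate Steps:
z = Mul(6, Pow(2, Rational(1, 2))) (z = Pow(Add(54, 18), Rational(1, 2)) = Pow(72, Rational(1, 2)) = Mul(6, Pow(2, Rational(1, 2))) ≈ 8.4853)
O = Add(Rational(9, 2), Mul(3, Pow(2, Rational(1, 2)))) (O = Mul(Rational(1, 2), Add(9, Mul(6, Pow(2, Rational(1, 2))))) = Add(Rational(9, 2), Mul(3, Pow(2, Rational(1, 2)))) ≈ 8.7426)
Mul(89, Add(Mul(Mul(-2, 1), -3), O)) = Mul(89, Add(Mul(Mul(-2, 1), -3), Add(Rational(9, 2), Mul(3, Pow(2, Rational(1, 2)))))) = Mul(89, Add(Mul(-2, -3), Add(Rational(9, 2), Mul(3, Pow(2, Rational(1, 2)))))) = Mul(89, Add(6, Add(Rational(9, 2), Mul(3, Pow(2, Rational(1, 2)))))) = Mul(89, Add(Rational(21, 2), Mul(3, Pow(2, Rational(1, 2))))) = Add(Rational(1869, 2), Mul(267, Pow(2, Rational(1, 2))))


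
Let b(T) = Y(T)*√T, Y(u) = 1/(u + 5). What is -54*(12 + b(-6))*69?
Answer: -44712 + 3726*I*√6 ≈ -44712.0 + 9126.8*I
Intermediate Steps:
Y(u) = 1/(5 + u)
b(T) = √T/(5 + T)
-54*(12 + b(-6))*69 = -54*(12 + √(-6)/(5 - 6))*69 = -54*(12 + (I*√6)/(-1))*69 = -54*(12 + (I*√6)*(-1))*69 = -54*(12 - I*√6)*69 = (-648 + 54*I*√6)*69 = -44712 + 3726*I*√6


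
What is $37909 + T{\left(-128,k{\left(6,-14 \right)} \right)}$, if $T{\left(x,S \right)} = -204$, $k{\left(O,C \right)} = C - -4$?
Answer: $37705$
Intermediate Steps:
$k{\left(O,C \right)} = 4 + C$ ($k{\left(O,C \right)} = C + 4 = 4 + C$)
$37909 + T{\left(-128,k{\left(6,-14 \right)} \right)} = 37909 - 204 = 37705$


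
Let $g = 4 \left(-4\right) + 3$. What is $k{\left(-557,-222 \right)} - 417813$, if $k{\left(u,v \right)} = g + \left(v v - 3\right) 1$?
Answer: $-368545$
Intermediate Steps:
$g = -13$ ($g = -16 + 3 = -13$)
$k{\left(u,v \right)} = -16 + v^{2}$ ($k{\left(u,v \right)} = -13 + \left(v v - 3\right) 1 = -13 + \left(v^{2} - 3\right) 1 = -13 + \left(-3 + v^{2}\right) 1 = -13 + \left(-3 + v^{2}\right) = -16 + v^{2}$)
$k{\left(-557,-222 \right)} - 417813 = \left(-16 + \left(-222\right)^{2}\right) - 417813 = \left(-16 + 49284\right) - 417813 = 49268 - 417813 = -368545$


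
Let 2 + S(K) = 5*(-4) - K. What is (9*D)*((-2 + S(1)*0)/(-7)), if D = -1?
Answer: -18/7 ≈ -2.5714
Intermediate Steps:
S(K) = -22 - K (S(K) = -2 + (5*(-4) - K) = -2 + (-20 - K) = -22 - K)
(9*D)*((-2 + S(1)*0)/(-7)) = (9*(-1))*((-2 + (-22 - 1*1)*0)/(-7)) = -9*(-2 + (-22 - 1)*0)*(-1)/7 = -9*(-2 - 23*0)*(-1)/7 = -9*(-2 + 0)*(-1)/7 = -(-18)*(-1)/7 = -9*2/7 = -18/7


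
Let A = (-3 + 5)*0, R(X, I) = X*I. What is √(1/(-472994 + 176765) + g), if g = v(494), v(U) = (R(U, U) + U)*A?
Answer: I*√296229/296229 ≈ 0.0018373*I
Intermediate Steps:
R(X, I) = I*X
A = 0 (A = 2*0 = 0)
v(U) = 0 (v(U) = (U*U + U)*0 = (U² + U)*0 = (U + U²)*0 = 0)
g = 0
√(1/(-472994 + 176765) + g) = √(1/(-472994 + 176765) + 0) = √(1/(-296229) + 0) = √(-1/296229 + 0) = √(-1/296229) = I*√296229/296229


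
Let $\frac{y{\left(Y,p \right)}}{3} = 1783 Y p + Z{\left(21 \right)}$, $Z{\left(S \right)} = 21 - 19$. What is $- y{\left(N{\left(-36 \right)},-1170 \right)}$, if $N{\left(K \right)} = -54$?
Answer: $-337949826$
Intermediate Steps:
$Z{\left(S \right)} = 2$
$y{\left(Y,p \right)} = 6 + 5349 Y p$ ($y{\left(Y,p \right)} = 3 \left(1783 Y p + 2\right) = 3 \left(2 + 1783 Y p\right) = 6 + 5349 Y p$)
$- y{\left(N{\left(-36 \right)},-1170 \right)} = - (6 + 5349 \left(-54\right) \left(-1170\right)) = - (6 + 337949820) = \left(-1\right) 337949826 = -337949826$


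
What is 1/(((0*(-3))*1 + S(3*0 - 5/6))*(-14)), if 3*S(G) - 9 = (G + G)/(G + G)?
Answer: -3/140 ≈ -0.021429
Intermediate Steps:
S(G) = 10/3 (S(G) = 3 + ((G + G)/(G + G))/3 = 3 + ((2*G)/((2*G)))/3 = 3 + ((2*G)*(1/(2*G)))/3 = 3 + (⅓)*1 = 3 + ⅓ = 10/3)
1/(((0*(-3))*1 + S(3*0 - 5/6))*(-14)) = 1/(((0*(-3))*1 + 10/3)*(-14)) = 1/((0*1 + 10/3)*(-14)) = 1/((0 + 10/3)*(-14)) = 1/((10/3)*(-14)) = 1/(-140/3) = -3/140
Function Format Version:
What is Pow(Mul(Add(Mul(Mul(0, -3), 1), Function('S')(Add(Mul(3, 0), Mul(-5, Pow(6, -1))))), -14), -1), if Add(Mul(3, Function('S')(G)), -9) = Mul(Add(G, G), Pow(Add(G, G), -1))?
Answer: Rational(-3, 140) ≈ -0.021429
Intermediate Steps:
Function('S')(G) = Rational(10, 3) (Function('S')(G) = Add(3, Mul(Rational(1, 3), Mul(Add(G, G), Pow(Add(G, G), -1)))) = Add(3, Mul(Rational(1, 3), Mul(Mul(2, G), Pow(Mul(2, G), -1)))) = Add(3, Mul(Rational(1, 3), Mul(Mul(2, G), Mul(Rational(1, 2), Pow(G, -1))))) = Add(3, Mul(Rational(1, 3), 1)) = Add(3, Rational(1, 3)) = Rational(10, 3))
Pow(Mul(Add(Mul(Mul(0, -3), 1), Function('S')(Add(Mul(3, 0), Mul(-5, Pow(6, -1))))), -14), -1) = Pow(Mul(Add(Mul(Mul(0, -3), 1), Rational(10, 3)), -14), -1) = Pow(Mul(Add(Mul(0, 1), Rational(10, 3)), -14), -1) = Pow(Mul(Add(0, Rational(10, 3)), -14), -1) = Pow(Mul(Rational(10, 3), -14), -1) = Pow(Rational(-140, 3), -1) = Rational(-3, 140)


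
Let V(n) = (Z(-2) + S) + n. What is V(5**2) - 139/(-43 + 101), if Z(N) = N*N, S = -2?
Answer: 1427/58 ≈ 24.603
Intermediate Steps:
Z(N) = N**2
V(n) = 2 + n (V(n) = ((-2)**2 - 2) + n = (4 - 2) + n = 2 + n)
V(5**2) - 139/(-43 + 101) = (2 + 5**2) - 139/(-43 + 101) = (2 + 25) - 139/58 = 27 + (1/58)*(-139) = 27 - 139/58 = 1427/58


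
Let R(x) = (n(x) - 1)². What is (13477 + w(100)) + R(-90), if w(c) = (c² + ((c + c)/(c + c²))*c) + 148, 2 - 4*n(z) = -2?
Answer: 2386325/101 ≈ 23627.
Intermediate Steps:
n(z) = 1 (n(z) = ½ - ¼*(-2) = ½ + ½ = 1)
w(c) = 148 + c² + 2*c²/(c + c²) (w(c) = (c² + ((2*c)/(c + c²))*c) + 148 = (c² + (2*c/(c + c²))*c) + 148 = (c² + 2*c²/(c + c²)) + 148 = 148 + c² + 2*c²/(c + c²))
R(x) = 0 (R(x) = (1 - 1)² = 0² = 0)
(13477 + w(100)) + R(-90) = (13477 + (148 + 100² + 100³ + 150*100)/(1 + 100)) + 0 = (13477 + (148 + 10000 + 1000000 + 15000)/101) + 0 = (13477 + (1/101)*1025148) + 0 = (13477 + 1025148/101) + 0 = 2386325/101 + 0 = 2386325/101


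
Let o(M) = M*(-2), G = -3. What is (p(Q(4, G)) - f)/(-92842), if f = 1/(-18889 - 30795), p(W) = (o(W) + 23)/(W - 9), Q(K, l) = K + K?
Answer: 347787/4612761928 ≈ 7.5397e-5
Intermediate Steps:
Q(K, l) = 2*K
o(M) = -2*M
p(W) = (23 - 2*W)/(-9 + W) (p(W) = (-2*W + 23)/(W - 9) = (23 - 2*W)/(-9 + W))
f = -1/49684 (f = 1/(-49684) = -1/49684 ≈ -2.0127e-5)
(p(Q(4, G)) - f)/(-92842) = ((23 - 4*4)/(-9 + 2*4) - 1*(-1/49684))/(-92842) = ((23 - 2*8)/(-9 + 8) + 1/49684)*(-1/92842) = ((23 - 16)/(-1) + 1/49684)*(-1/92842) = (-1*7 + 1/49684)*(-1/92842) = (-7 + 1/49684)*(-1/92842) = -347787/49684*(-1/92842) = 347787/4612761928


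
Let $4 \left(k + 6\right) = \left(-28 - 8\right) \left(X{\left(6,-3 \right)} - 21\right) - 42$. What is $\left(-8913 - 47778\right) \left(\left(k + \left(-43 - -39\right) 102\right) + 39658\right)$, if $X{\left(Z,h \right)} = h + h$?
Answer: $- \frac{4475924523}{2} \approx -2.238 \cdot 10^{9}$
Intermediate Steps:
$X{\left(Z,h \right)} = 2 h$
$k = \frac{453}{2}$ ($k = -6 + \frac{\left(-28 - 8\right) \left(2 \left(-3\right) - 21\right) - 42}{4} = -6 + \frac{- 36 \left(-6 - 21\right) - 42}{4} = -6 + \frac{\left(-36\right) \left(-27\right) - 42}{4} = -6 + \frac{972 - 42}{4} = -6 + \frac{1}{4} \cdot 930 = -6 + \frac{465}{2} = \frac{453}{2} \approx 226.5$)
$\left(-8913 - 47778\right) \left(\left(k + \left(-43 - -39\right) 102\right) + 39658\right) = \left(-8913 - 47778\right) \left(\left(\frac{453}{2} + \left(-43 - -39\right) 102\right) + 39658\right) = - 56691 \left(\left(\frac{453}{2} + \left(-43 + 39\right) 102\right) + 39658\right) = - 56691 \left(\left(\frac{453}{2} - 408\right) + 39658\right) = - 56691 \left(- \frac{363}{2} + 39658\right) = \left(-56691\right) \frac{78953}{2} = - \frac{4475924523}{2}$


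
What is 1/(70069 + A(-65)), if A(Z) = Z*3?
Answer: 1/69874 ≈ 1.4311e-5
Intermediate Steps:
A(Z) = 3*Z
1/(70069 + A(-65)) = 1/(70069 + 3*(-65)) = 1/(70069 - 195) = 1/69874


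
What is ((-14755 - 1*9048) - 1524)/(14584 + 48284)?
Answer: -817/2028 ≈ -0.40286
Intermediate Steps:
((-14755 - 1*9048) - 1524)/(14584 + 48284) = ((-14755 - 9048) - 1524)/62868 = (-23803 - 1524)*(1/62868) = -25327*1/62868 = -817/2028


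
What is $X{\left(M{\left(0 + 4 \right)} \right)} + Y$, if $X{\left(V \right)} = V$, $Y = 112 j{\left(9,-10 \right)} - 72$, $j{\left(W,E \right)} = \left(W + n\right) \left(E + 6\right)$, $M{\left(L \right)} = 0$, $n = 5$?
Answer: $-6344$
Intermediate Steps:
$j{\left(W,E \right)} = \left(5 + W\right) \left(6 + E\right)$ ($j{\left(W,E \right)} = \left(W + 5\right) \left(E + 6\right) = \left(5 + W\right) \left(6 + E\right)$)
$Y = -6344$ ($Y = 112 \left(30 + 5 \left(-10\right) + 6 \cdot 9 - 90\right) - 72 = 112 \left(30 - 50 + 54 - 90\right) - 72 = 112 \left(-56\right) - 72 = -6272 - 72 = -6344$)
$X{\left(M{\left(0 + 4 \right)} \right)} + Y = 0 - 6344 = -6344$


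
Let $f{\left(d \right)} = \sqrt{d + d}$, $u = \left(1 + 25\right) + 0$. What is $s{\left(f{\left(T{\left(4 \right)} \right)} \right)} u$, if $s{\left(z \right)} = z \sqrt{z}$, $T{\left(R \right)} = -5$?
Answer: $26 \cdot 10^{\frac{3}{4}} i^{\frac{3}{2}} \approx -103.39 + 103.39 i$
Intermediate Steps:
$u = 26$ ($u = 26 + 0 = 26$)
$f{\left(d \right)} = \sqrt{2} \sqrt{d}$ ($f{\left(d \right)} = \sqrt{2 d} = \sqrt{2} \sqrt{d}$)
$s{\left(z \right)} = z^{\frac{3}{2}}$
$s{\left(f{\left(T{\left(4 \right)} \right)} \right)} u = \left(\sqrt{2} \sqrt{-5}\right)^{\frac{3}{2}} \cdot 26 = \left(\sqrt{2} i \sqrt{5}\right)^{\frac{3}{2}} \cdot 26 = \left(i \sqrt{10}\right)^{\frac{3}{2}} \cdot 26 = 10^{\frac{3}{4}} i^{\frac{3}{2}} \cdot 26 = 26 \cdot 10^{\frac{3}{4}} i^{\frac{3}{2}}$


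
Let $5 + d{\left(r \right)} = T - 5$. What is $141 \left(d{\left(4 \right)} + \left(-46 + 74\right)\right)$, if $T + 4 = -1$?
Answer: $1833$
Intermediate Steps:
$T = -5$ ($T = -4 - 1 = -5$)
$d{\left(r \right)} = -15$ ($d{\left(r \right)} = -5 - 10 = -15$)
$141 \left(d{\left(4 \right)} + \left(-46 + 74\right)\right) = 141 \left(-15 + \left(-46 + 74\right)\right) = 141 \left(-15 + 28\right) = 141 \cdot 13 = 1833$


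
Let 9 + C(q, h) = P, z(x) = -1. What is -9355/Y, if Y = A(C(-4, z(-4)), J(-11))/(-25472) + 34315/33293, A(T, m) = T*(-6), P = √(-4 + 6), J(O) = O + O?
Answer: -1730026016655034180160/190215400885921759 + 396190409543348160*√2/190215400885921759 ≈ -9092.1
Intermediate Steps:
J(O) = 2*O
P = √2 ≈ 1.4142
C(q, h) = -9 + √2
A(T, m) = -6*T
Y = 436136929/424019648 + 3*√2/12736 (Y = -6*(-9 + √2)/(-25472) + 34315/33293 = (54 - 6*√2)*(-1/25472) + 34315*(1/33293) = (-27/12736 + 3*√2/12736) + 34315/33293 = 436136929/424019648 + 3*√2/12736 ≈ 1.0289)
-9355/Y = -9355/(436136929/424019648 + 3*√2/12736)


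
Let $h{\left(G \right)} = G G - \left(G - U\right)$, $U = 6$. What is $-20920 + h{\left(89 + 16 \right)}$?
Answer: $-9994$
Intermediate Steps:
$h{\left(G \right)} = 6 + G^{2} - G$ ($h{\left(G \right)} = G G - \left(-6 + G\right) = G^{2} - \left(-6 + G\right) = 6 + G^{2} - G$)
$-20920 + h{\left(89 + 16 \right)} = -20920 + \left(6 + \left(89 + 16\right)^{2} - \left(89 + 16\right)\right) = -20920 + \left(6 + 105^{2} - 105\right) = -20920 + \left(6 + 11025 - 105\right) = -20920 + 10926 = -9994$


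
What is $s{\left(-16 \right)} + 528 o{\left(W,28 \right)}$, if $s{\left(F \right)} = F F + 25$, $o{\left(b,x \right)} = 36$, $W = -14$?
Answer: $19289$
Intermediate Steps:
$s{\left(F \right)} = 25 + F^{2}$ ($s{\left(F \right)} = F^{2} + 25 = 25 + F^{2}$)
$s{\left(-16 \right)} + 528 o{\left(W,28 \right)} = \left(25 + \left(-16\right)^{2}\right) + 528 \cdot 36 = \left(25 + 256\right) + 19008 = 281 + 19008 = 19289$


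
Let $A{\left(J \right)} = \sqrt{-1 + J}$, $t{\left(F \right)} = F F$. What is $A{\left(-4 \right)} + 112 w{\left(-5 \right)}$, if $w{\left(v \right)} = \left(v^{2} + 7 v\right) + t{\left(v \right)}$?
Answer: $1680 + i \sqrt{5} \approx 1680.0 + 2.2361 i$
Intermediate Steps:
$t{\left(F \right)} = F^{2}$
$w{\left(v \right)} = 2 v^{2} + 7 v$ ($w{\left(v \right)} = \left(v^{2} + 7 v\right) + v^{2} = 2 v^{2} + 7 v$)
$A{\left(-4 \right)} + 112 w{\left(-5 \right)} = \sqrt{-1 - 4} + 112 \left(- 5 \left(7 + 2 \left(-5\right)\right)\right) = \sqrt{-5} + 112 \left(- 5 \left(7 - 10\right)\right) = i \sqrt{5} + 112 \left(\left(-5\right) \left(-3\right)\right) = i \sqrt{5} + 112 \cdot 15 = i \sqrt{5} + 1680 = 1680 + i \sqrt{5}$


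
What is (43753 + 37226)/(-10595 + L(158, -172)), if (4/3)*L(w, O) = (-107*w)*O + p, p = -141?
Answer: 323916/8680693 ≈ 0.037315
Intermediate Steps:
L(w, O) = -423/4 - 321*O*w/4 (L(w, O) = 3*((-107*w)*O - 141)/4 = 3*(-107*O*w - 141)/4 = 3*(-141 - 107*O*w)/4 = -423/4 - 321*O*w/4)
(43753 + 37226)/(-10595 + L(158, -172)) = (43753 + 37226)/(-10595 + (-423/4 - 321/4*(-172)*158)) = 80979/(-10595 + (-423/4 + 2180874)) = 80979/(-10595 + 8723073/4) = 80979/(8680693/4) = 80979*(4/8680693) = 323916/8680693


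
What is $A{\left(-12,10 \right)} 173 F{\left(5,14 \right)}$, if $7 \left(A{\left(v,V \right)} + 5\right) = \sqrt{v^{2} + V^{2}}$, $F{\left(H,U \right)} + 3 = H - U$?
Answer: $10380 - \frac{4152 \sqrt{61}}{7} \approx 5747.4$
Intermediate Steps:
$F{\left(H,U \right)} = -3 + H - U$ ($F{\left(H,U \right)} = -3 + \left(H - U\right) = -3 + H - U$)
$A{\left(v,V \right)} = -5 + \frac{\sqrt{V^{2} + v^{2}}}{7}$ ($A{\left(v,V \right)} = -5 + \frac{\sqrt{v^{2} + V^{2}}}{7} = -5 + \frac{\sqrt{V^{2} + v^{2}}}{7}$)
$A{\left(-12,10 \right)} 173 F{\left(5,14 \right)} = \left(-5 + \frac{\sqrt{10^{2} + \left(-12\right)^{2}}}{7}\right) 173 \left(-3 + 5 - 14\right) = \left(-5 + \frac{\sqrt{100 + 144}}{7}\right) 173 \left(-3 + 5 - 14\right) = \left(-5 + \frac{\sqrt{244}}{7}\right) 173 \left(-12\right) = \left(-5 + \frac{2 \sqrt{61}}{7}\right) 173 \left(-12\right) = \left(-865 + \frac{346 \sqrt{61}}{7}\right) \left(-12\right) = 10380 - \frac{4152 \sqrt{61}}{7}$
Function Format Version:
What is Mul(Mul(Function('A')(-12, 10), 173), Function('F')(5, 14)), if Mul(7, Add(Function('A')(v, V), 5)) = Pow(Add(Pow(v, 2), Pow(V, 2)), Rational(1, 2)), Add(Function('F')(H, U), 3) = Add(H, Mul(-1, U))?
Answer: Add(10380, Mul(Rational(-4152, 7), Pow(61, Rational(1, 2)))) ≈ 5747.4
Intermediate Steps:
Function('F')(H, U) = Add(-3, H, Mul(-1, U)) (Function('F')(H, U) = Add(-3, Add(H, Mul(-1, U))) = Add(-3, H, Mul(-1, U)))
Function('A')(v, V) = Add(-5, Mul(Rational(1, 7), Pow(Add(Pow(V, 2), Pow(v, 2)), Rational(1, 2)))) (Function('A')(v, V) = Add(-5, Mul(Rational(1, 7), Pow(Add(Pow(v, 2), Pow(V, 2)), Rational(1, 2)))) = Add(-5, Mul(Rational(1, 7), Pow(Add(Pow(V, 2), Pow(v, 2)), Rational(1, 2)))))
Mul(Mul(Function('A')(-12, 10), 173), Function('F')(5, 14)) = Mul(Mul(Add(-5, Mul(Rational(1, 7), Pow(Add(Pow(10, 2), Pow(-12, 2)), Rational(1, 2)))), 173), Add(-3, 5, Mul(-1, 14))) = Mul(Mul(Add(-5, Mul(Rational(1, 7), Pow(Add(100, 144), Rational(1, 2)))), 173), Add(-3, 5, -14)) = Mul(Mul(Add(-5, Mul(Rational(1, 7), Pow(244, Rational(1, 2)))), 173), -12) = Mul(Mul(Add(-5, Mul(Rational(1, 7), Mul(2, Pow(61, Rational(1, 2))))), 173), -12) = Mul(Mul(Add(-5, Mul(Rational(2, 7), Pow(61, Rational(1, 2)))), 173), -12) = Mul(Add(-865, Mul(Rational(346, 7), Pow(61, Rational(1, 2)))), -12) = Add(10380, Mul(Rational(-4152, 7), Pow(61, Rational(1, 2))))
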